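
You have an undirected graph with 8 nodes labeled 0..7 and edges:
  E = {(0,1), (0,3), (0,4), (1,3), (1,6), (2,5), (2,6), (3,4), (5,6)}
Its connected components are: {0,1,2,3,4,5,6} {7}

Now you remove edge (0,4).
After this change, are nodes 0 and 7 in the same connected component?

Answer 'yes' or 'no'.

Initial components: {0,1,2,3,4,5,6} {7}
Removing edge (0,4): not a bridge — component count unchanged at 2.
New components: {0,1,2,3,4,5,6} {7}
Are 0 and 7 in the same component? no

Answer: no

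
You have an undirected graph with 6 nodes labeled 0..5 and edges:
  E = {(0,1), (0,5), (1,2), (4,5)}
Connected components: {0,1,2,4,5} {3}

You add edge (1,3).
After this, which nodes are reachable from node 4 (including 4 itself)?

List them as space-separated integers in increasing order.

Before: nodes reachable from 4: {0,1,2,4,5}
Adding (1,3): merges 4's component with another. Reachability grows.
After: nodes reachable from 4: {0,1,2,3,4,5}

Answer: 0 1 2 3 4 5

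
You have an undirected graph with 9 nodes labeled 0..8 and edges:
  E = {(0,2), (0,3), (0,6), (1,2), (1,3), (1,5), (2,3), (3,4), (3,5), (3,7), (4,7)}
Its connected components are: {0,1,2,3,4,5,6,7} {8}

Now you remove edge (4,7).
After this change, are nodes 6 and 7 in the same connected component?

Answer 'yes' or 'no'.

Initial components: {0,1,2,3,4,5,6,7} {8}
Removing edge (4,7): not a bridge — component count unchanged at 2.
New components: {0,1,2,3,4,5,6,7} {8}
Are 6 and 7 in the same component? yes

Answer: yes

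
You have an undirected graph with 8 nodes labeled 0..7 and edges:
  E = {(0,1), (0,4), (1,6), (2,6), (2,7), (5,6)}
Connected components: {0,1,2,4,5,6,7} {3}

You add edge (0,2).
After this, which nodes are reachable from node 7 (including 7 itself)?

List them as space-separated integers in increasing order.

Before: nodes reachable from 7: {0,1,2,4,5,6,7}
Adding (0,2): both endpoints already in same component. Reachability from 7 unchanged.
After: nodes reachable from 7: {0,1,2,4,5,6,7}

Answer: 0 1 2 4 5 6 7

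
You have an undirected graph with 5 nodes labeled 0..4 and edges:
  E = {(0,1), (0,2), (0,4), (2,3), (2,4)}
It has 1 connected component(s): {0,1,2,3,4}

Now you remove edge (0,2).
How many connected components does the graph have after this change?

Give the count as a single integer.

Initial component count: 1
Remove (0,2): not a bridge. Count unchanged: 1.
  After removal, components: {0,1,2,3,4}
New component count: 1

Answer: 1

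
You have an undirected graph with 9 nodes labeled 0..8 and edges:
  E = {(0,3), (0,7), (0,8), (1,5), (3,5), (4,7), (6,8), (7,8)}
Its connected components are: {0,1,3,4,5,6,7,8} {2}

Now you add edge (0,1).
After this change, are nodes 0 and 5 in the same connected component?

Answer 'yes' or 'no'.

Answer: yes

Derivation:
Initial components: {0,1,3,4,5,6,7,8} {2}
Adding edge (0,1): both already in same component {0,1,3,4,5,6,7,8}. No change.
New components: {0,1,3,4,5,6,7,8} {2}
Are 0 and 5 in the same component? yes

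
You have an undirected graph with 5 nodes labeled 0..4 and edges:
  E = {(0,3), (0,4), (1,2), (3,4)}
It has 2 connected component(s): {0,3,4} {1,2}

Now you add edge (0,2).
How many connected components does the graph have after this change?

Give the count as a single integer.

Answer: 1

Derivation:
Initial component count: 2
Add (0,2): merges two components. Count decreases: 2 -> 1.
New component count: 1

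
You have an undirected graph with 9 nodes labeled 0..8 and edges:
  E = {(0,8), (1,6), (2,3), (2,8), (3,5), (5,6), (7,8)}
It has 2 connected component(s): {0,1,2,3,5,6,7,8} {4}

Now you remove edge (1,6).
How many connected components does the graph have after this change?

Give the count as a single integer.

Answer: 3

Derivation:
Initial component count: 2
Remove (1,6): it was a bridge. Count increases: 2 -> 3.
  After removal, components: {0,2,3,5,6,7,8} {1} {4}
New component count: 3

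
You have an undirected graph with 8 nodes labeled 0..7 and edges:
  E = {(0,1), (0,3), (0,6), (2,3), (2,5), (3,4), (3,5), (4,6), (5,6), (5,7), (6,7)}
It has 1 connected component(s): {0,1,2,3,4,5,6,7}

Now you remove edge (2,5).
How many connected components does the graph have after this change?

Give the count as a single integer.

Answer: 1

Derivation:
Initial component count: 1
Remove (2,5): not a bridge. Count unchanged: 1.
  After removal, components: {0,1,2,3,4,5,6,7}
New component count: 1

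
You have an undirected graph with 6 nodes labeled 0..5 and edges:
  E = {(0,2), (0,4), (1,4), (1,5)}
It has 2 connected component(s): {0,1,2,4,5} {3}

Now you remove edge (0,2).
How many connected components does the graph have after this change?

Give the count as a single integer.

Answer: 3

Derivation:
Initial component count: 2
Remove (0,2): it was a bridge. Count increases: 2 -> 3.
  After removal, components: {0,1,4,5} {2} {3}
New component count: 3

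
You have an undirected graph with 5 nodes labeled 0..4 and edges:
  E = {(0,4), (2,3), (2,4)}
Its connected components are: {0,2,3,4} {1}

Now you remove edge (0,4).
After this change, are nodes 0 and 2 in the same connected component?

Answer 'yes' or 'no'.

Answer: no

Derivation:
Initial components: {0,2,3,4} {1}
Removing edge (0,4): it was a bridge — component count 2 -> 3.
New components: {0} {1} {2,3,4}
Are 0 and 2 in the same component? no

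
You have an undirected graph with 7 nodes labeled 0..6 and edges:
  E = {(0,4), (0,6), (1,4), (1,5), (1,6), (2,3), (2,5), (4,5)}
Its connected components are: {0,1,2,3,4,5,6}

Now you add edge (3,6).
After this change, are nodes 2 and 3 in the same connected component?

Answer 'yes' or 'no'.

Initial components: {0,1,2,3,4,5,6}
Adding edge (3,6): both already in same component {0,1,2,3,4,5,6}. No change.
New components: {0,1,2,3,4,5,6}
Are 2 and 3 in the same component? yes

Answer: yes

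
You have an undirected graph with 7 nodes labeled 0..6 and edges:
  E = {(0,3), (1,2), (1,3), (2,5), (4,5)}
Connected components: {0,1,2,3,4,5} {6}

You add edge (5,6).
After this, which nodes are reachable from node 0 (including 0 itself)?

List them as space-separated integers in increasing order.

Before: nodes reachable from 0: {0,1,2,3,4,5}
Adding (5,6): merges 0's component with another. Reachability grows.
After: nodes reachable from 0: {0,1,2,3,4,5,6}

Answer: 0 1 2 3 4 5 6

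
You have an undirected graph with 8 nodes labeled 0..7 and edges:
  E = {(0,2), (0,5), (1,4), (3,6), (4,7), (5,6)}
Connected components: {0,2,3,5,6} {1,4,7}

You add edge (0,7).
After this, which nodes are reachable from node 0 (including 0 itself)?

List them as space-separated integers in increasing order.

Before: nodes reachable from 0: {0,2,3,5,6}
Adding (0,7): merges 0's component with another. Reachability grows.
After: nodes reachable from 0: {0,1,2,3,4,5,6,7}

Answer: 0 1 2 3 4 5 6 7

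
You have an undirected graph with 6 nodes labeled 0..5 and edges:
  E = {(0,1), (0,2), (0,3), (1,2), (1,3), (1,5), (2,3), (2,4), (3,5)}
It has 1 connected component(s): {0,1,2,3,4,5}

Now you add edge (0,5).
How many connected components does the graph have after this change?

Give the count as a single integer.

Answer: 1

Derivation:
Initial component count: 1
Add (0,5): endpoints already in same component. Count unchanged: 1.
New component count: 1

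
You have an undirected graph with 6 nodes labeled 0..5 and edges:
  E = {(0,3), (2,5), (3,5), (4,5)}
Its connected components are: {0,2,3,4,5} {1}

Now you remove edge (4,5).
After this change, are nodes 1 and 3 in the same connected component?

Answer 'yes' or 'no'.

Answer: no

Derivation:
Initial components: {0,2,3,4,5} {1}
Removing edge (4,5): it was a bridge — component count 2 -> 3.
New components: {0,2,3,5} {1} {4}
Are 1 and 3 in the same component? no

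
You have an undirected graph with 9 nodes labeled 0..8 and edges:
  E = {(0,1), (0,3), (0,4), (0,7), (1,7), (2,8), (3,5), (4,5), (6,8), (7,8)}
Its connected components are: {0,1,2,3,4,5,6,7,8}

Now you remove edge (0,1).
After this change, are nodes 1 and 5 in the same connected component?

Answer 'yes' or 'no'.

Answer: yes

Derivation:
Initial components: {0,1,2,3,4,5,6,7,8}
Removing edge (0,1): not a bridge — component count unchanged at 1.
New components: {0,1,2,3,4,5,6,7,8}
Are 1 and 5 in the same component? yes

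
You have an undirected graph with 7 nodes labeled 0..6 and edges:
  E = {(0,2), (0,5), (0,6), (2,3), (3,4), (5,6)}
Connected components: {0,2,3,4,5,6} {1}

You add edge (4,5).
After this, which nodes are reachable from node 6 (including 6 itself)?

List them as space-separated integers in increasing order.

Answer: 0 2 3 4 5 6

Derivation:
Before: nodes reachable from 6: {0,2,3,4,5,6}
Adding (4,5): both endpoints already in same component. Reachability from 6 unchanged.
After: nodes reachable from 6: {0,2,3,4,5,6}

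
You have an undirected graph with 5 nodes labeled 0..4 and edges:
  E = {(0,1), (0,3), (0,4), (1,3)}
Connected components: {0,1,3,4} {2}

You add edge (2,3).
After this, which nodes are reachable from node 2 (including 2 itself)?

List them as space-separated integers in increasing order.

Answer: 0 1 2 3 4

Derivation:
Before: nodes reachable from 2: {2}
Adding (2,3): merges 2's component with another. Reachability grows.
After: nodes reachable from 2: {0,1,2,3,4}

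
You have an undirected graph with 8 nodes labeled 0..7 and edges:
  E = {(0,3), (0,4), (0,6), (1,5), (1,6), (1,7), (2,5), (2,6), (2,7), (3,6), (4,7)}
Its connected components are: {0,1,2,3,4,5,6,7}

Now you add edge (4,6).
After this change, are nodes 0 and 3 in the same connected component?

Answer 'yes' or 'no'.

Initial components: {0,1,2,3,4,5,6,7}
Adding edge (4,6): both already in same component {0,1,2,3,4,5,6,7}. No change.
New components: {0,1,2,3,4,5,6,7}
Are 0 and 3 in the same component? yes

Answer: yes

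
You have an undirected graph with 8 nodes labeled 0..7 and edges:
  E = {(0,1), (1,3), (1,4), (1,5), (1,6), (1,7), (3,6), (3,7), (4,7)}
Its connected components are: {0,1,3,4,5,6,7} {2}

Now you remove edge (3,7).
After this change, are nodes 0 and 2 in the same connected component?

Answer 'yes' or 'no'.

Initial components: {0,1,3,4,5,6,7} {2}
Removing edge (3,7): not a bridge — component count unchanged at 2.
New components: {0,1,3,4,5,6,7} {2}
Are 0 and 2 in the same component? no

Answer: no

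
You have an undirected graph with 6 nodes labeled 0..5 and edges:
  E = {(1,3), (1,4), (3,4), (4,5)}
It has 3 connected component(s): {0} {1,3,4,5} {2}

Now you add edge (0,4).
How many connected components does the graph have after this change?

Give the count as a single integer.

Answer: 2

Derivation:
Initial component count: 3
Add (0,4): merges two components. Count decreases: 3 -> 2.
New component count: 2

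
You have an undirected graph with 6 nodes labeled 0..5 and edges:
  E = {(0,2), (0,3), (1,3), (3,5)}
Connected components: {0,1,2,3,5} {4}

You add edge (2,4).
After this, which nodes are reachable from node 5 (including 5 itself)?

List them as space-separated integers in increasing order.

Answer: 0 1 2 3 4 5

Derivation:
Before: nodes reachable from 5: {0,1,2,3,5}
Adding (2,4): merges 5's component with another. Reachability grows.
After: nodes reachable from 5: {0,1,2,3,4,5}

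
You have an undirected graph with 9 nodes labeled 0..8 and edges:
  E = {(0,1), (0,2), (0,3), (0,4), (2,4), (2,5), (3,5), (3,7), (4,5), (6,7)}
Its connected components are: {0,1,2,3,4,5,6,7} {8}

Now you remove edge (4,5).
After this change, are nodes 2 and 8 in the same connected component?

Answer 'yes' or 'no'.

Initial components: {0,1,2,3,4,5,6,7} {8}
Removing edge (4,5): not a bridge — component count unchanged at 2.
New components: {0,1,2,3,4,5,6,7} {8}
Are 2 and 8 in the same component? no

Answer: no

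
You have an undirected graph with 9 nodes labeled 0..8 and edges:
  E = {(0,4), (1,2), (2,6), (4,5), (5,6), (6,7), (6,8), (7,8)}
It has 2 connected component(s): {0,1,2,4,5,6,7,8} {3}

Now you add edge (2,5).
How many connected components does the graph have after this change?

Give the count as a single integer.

Answer: 2

Derivation:
Initial component count: 2
Add (2,5): endpoints already in same component. Count unchanged: 2.
New component count: 2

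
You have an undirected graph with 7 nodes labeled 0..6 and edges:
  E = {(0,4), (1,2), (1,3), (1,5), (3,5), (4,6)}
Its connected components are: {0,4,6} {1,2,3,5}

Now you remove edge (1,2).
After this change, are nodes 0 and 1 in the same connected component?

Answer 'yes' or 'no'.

Answer: no

Derivation:
Initial components: {0,4,6} {1,2,3,5}
Removing edge (1,2): it was a bridge — component count 2 -> 3.
New components: {0,4,6} {1,3,5} {2}
Are 0 and 1 in the same component? no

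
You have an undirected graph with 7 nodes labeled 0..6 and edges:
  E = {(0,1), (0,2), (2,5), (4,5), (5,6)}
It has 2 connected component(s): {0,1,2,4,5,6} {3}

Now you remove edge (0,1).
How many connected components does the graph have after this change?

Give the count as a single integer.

Initial component count: 2
Remove (0,1): it was a bridge. Count increases: 2 -> 3.
  After removal, components: {0,2,4,5,6} {1} {3}
New component count: 3

Answer: 3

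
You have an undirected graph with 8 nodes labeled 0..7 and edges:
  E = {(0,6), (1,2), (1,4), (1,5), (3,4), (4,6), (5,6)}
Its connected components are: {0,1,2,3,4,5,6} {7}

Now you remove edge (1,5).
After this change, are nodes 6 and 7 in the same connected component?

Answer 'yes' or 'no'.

Initial components: {0,1,2,3,4,5,6} {7}
Removing edge (1,5): not a bridge — component count unchanged at 2.
New components: {0,1,2,3,4,5,6} {7}
Are 6 and 7 in the same component? no

Answer: no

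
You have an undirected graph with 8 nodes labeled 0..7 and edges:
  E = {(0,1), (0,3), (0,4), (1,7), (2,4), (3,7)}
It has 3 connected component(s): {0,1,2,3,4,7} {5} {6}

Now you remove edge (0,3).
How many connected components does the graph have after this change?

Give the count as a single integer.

Answer: 3

Derivation:
Initial component count: 3
Remove (0,3): not a bridge. Count unchanged: 3.
  After removal, components: {0,1,2,3,4,7} {5} {6}
New component count: 3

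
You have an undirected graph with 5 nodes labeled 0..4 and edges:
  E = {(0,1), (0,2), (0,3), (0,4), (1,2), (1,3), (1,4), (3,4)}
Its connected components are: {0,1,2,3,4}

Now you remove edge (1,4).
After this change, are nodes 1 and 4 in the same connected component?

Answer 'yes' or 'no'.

Answer: yes

Derivation:
Initial components: {0,1,2,3,4}
Removing edge (1,4): not a bridge — component count unchanged at 1.
New components: {0,1,2,3,4}
Are 1 and 4 in the same component? yes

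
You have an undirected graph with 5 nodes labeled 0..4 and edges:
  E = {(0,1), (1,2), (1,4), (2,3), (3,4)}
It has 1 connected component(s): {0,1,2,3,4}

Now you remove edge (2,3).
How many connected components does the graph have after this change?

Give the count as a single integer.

Initial component count: 1
Remove (2,3): not a bridge. Count unchanged: 1.
  After removal, components: {0,1,2,3,4}
New component count: 1

Answer: 1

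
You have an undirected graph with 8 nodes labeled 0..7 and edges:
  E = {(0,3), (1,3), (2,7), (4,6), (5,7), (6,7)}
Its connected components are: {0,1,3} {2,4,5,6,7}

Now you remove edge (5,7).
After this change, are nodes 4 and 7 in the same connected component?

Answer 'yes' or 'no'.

Initial components: {0,1,3} {2,4,5,6,7}
Removing edge (5,7): it was a bridge — component count 2 -> 3.
New components: {0,1,3} {2,4,6,7} {5}
Are 4 and 7 in the same component? yes

Answer: yes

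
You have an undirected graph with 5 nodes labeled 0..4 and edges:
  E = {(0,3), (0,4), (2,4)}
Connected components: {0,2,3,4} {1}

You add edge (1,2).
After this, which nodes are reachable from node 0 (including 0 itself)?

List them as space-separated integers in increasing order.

Before: nodes reachable from 0: {0,2,3,4}
Adding (1,2): merges 0's component with another. Reachability grows.
After: nodes reachable from 0: {0,1,2,3,4}

Answer: 0 1 2 3 4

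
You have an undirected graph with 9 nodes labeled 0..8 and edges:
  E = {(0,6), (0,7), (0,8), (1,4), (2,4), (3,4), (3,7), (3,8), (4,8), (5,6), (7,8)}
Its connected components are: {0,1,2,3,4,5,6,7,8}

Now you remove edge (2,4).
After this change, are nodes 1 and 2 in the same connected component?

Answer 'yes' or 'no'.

Initial components: {0,1,2,3,4,5,6,7,8}
Removing edge (2,4): it was a bridge — component count 1 -> 2.
New components: {0,1,3,4,5,6,7,8} {2}
Are 1 and 2 in the same component? no

Answer: no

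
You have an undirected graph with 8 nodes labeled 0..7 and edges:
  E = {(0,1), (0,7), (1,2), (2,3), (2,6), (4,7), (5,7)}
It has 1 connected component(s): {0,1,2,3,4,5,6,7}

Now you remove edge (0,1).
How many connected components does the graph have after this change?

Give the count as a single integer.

Initial component count: 1
Remove (0,1): it was a bridge. Count increases: 1 -> 2.
  After removal, components: {0,4,5,7} {1,2,3,6}
New component count: 2

Answer: 2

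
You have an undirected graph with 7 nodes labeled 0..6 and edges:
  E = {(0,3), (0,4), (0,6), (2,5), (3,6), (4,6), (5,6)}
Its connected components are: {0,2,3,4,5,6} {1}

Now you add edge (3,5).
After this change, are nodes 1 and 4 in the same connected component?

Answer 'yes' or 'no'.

Answer: no

Derivation:
Initial components: {0,2,3,4,5,6} {1}
Adding edge (3,5): both already in same component {0,2,3,4,5,6}. No change.
New components: {0,2,3,4,5,6} {1}
Are 1 and 4 in the same component? no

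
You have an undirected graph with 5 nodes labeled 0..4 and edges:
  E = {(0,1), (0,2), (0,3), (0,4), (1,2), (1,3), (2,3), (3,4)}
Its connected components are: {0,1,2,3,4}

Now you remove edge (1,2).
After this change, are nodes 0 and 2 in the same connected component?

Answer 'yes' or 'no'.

Answer: yes

Derivation:
Initial components: {0,1,2,3,4}
Removing edge (1,2): not a bridge — component count unchanged at 1.
New components: {0,1,2,3,4}
Are 0 and 2 in the same component? yes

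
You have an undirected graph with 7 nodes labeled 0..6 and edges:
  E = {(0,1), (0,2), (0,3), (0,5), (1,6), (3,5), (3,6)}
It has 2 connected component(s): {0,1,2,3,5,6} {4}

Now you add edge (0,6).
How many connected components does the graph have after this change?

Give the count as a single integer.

Initial component count: 2
Add (0,6): endpoints already in same component. Count unchanged: 2.
New component count: 2

Answer: 2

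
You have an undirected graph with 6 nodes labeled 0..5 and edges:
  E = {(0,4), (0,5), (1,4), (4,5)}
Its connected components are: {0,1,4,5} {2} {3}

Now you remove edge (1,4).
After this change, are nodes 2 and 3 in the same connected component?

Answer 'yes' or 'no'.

Initial components: {0,1,4,5} {2} {3}
Removing edge (1,4): it was a bridge — component count 3 -> 4.
New components: {0,4,5} {1} {2} {3}
Are 2 and 3 in the same component? no

Answer: no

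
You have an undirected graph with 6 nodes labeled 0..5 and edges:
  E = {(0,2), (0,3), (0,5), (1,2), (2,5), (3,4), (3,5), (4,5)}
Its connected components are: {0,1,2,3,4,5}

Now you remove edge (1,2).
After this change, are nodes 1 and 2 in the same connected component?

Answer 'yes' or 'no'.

Initial components: {0,1,2,3,4,5}
Removing edge (1,2): it was a bridge — component count 1 -> 2.
New components: {0,2,3,4,5} {1}
Are 1 and 2 in the same component? no

Answer: no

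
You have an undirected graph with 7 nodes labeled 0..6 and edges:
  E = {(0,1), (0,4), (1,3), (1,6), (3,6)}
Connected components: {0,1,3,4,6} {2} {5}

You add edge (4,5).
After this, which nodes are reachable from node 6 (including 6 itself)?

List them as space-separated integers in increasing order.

Answer: 0 1 3 4 5 6

Derivation:
Before: nodes reachable from 6: {0,1,3,4,6}
Adding (4,5): merges 6's component with another. Reachability grows.
After: nodes reachable from 6: {0,1,3,4,5,6}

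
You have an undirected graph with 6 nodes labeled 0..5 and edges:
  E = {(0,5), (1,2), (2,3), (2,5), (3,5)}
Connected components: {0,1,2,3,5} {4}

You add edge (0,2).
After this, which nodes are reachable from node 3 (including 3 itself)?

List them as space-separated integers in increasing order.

Before: nodes reachable from 3: {0,1,2,3,5}
Adding (0,2): both endpoints already in same component. Reachability from 3 unchanged.
After: nodes reachable from 3: {0,1,2,3,5}

Answer: 0 1 2 3 5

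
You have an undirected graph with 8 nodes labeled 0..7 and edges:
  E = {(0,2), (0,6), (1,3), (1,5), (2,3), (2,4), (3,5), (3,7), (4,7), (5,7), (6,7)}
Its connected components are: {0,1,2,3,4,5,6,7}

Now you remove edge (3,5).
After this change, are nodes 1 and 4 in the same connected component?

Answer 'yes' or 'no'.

Initial components: {0,1,2,3,4,5,6,7}
Removing edge (3,5): not a bridge — component count unchanged at 1.
New components: {0,1,2,3,4,5,6,7}
Are 1 and 4 in the same component? yes

Answer: yes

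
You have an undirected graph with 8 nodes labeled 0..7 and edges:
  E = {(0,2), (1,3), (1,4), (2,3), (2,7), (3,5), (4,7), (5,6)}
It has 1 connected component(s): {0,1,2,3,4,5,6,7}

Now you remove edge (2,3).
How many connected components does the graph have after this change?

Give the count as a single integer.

Answer: 1

Derivation:
Initial component count: 1
Remove (2,3): not a bridge. Count unchanged: 1.
  After removal, components: {0,1,2,3,4,5,6,7}
New component count: 1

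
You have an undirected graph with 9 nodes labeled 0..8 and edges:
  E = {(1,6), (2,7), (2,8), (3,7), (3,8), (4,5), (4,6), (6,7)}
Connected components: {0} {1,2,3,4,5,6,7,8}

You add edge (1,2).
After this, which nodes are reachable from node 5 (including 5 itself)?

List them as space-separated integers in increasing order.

Before: nodes reachable from 5: {1,2,3,4,5,6,7,8}
Adding (1,2): both endpoints already in same component. Reachability from 5 unchanged.
After: nodes reachable from 5: {1,2,3,4,5,6,7,8}

Answer: 1 2 3 4 5 6 7 8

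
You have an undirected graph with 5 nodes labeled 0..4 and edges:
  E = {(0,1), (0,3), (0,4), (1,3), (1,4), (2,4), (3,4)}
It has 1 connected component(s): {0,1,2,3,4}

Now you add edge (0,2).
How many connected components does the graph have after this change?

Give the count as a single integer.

Answer: 1

Derivation:
Initial component count: 1
Add (0,2): endpoints already in same component. Count unchanged: 1.
New component count: 1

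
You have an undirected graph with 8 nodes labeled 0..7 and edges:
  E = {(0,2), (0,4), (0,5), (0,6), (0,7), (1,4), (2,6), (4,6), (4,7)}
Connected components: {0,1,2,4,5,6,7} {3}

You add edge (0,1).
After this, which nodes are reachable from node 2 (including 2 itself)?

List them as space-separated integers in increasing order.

Answer: 0 1 2 4 5 6 7

Derivation:
Before: nodes reachable from 2: {0,1,2,4,5,6,7}
Adding (0,1): both endpoints already in same component. Reachability from 2 unchanged.
After: nodes reachable from 2: {0,1,2,4,5,6,7}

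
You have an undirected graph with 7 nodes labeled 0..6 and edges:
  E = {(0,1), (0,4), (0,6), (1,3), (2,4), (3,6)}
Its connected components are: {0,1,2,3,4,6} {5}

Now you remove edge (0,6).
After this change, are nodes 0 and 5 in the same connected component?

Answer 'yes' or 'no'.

Answer: no

Derivation:
Initial components: {0,1,2,3,4,6} {5}
Removing edge (0,6): not a bridge — component count unchanged at 2.
New components: {0,1,2,3,4,6} {5}
Are 0 and 5 in the same component? no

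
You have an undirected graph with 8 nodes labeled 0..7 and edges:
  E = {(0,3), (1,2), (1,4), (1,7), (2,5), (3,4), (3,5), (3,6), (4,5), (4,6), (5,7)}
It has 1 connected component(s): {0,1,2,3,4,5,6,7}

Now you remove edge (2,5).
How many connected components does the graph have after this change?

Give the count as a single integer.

Answer: 1

Derivation:
Initial component count: 1
Remove (2,5): not a bridge. Count unchanged: 1.
  After removal, components: {0,1,2,3,4,5,6,7}
New component count: 1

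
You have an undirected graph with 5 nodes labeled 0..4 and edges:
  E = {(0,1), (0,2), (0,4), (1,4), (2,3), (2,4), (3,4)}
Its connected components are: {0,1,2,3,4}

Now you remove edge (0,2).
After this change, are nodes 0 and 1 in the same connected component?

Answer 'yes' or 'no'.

Answer: yes

Derivation:
Initial components: {0,1,2,3,4}
Removing edge (0,2): not a bridge — component count unchanged at 1.
New components: {0,1,2,3,4}
Are 0 and 1 in the same component? yes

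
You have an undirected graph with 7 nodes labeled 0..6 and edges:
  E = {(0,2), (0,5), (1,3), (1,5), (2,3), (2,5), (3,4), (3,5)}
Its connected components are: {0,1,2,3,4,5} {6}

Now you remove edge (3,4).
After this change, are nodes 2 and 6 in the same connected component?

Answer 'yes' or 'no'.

Answer: no

Derivation:
Initial components: {0,1,2,3,4,5} {6}
Removing edge (3,4): it was a bridge — component count 2 -> 3.
New components: {0,1,2,3,5} {4} {6}
Are 2 and 6 in the same component? no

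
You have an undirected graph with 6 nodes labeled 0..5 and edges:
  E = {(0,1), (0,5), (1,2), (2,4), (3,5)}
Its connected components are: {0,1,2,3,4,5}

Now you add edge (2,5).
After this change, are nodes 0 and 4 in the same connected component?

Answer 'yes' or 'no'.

Initial components: {0,1,2,3,4,5}
Adding edge (2,5): both already in same component {0,1,2,3,4,5}. No change.
New components: {0,1,2,3,4,5}
Are 0 and 4 in the same component? yes

Answer: yes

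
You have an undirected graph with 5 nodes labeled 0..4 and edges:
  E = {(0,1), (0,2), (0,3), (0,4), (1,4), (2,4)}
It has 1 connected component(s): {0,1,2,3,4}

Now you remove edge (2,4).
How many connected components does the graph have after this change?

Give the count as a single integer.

Initial component count: 1
Remove (2,4): not a bridge. Count unchanged: 1.
  After removal, components: {0,1,2,3,4}
New component count: 1

Answer: 1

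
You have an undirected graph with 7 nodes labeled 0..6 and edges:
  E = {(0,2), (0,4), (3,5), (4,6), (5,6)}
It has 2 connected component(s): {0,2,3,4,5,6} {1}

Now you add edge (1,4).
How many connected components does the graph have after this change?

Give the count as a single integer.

Initial component count: 2
Add (1,4): merges two components. Count decreases: 2 -> 1.
New component count: 1

Answer: 1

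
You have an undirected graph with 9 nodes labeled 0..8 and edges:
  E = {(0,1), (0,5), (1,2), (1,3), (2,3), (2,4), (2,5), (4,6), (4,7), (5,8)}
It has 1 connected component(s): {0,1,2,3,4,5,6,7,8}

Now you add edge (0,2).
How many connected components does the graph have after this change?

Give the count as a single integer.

Initial component count: 1
Add (0,2): endpoints already in same component. Count unchanged: 1.
New component count: 1

Answer: 1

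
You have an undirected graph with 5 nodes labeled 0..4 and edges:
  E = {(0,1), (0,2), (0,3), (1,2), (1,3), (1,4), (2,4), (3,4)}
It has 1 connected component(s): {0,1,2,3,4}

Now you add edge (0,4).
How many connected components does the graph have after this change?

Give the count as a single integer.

Answer: 1

Derivation:
Initial component count: 1
Add (0,4): endpoints already in same component. Count unchanged: 1.
New component count: 1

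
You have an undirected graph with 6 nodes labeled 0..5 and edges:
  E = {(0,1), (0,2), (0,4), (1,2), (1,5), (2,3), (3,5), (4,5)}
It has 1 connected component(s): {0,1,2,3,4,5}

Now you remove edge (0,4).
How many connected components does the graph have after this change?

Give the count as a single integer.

Answer: 1

Derivation:
Initial component count: 1
Remove (0,4): not a bridge. Count unchanged: 1.
  After removal, components: {0,1,2,3,4,5}
New component count: 1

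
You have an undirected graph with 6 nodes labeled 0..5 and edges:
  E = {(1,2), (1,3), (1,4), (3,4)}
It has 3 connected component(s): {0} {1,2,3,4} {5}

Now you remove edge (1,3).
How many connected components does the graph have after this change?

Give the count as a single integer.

Initial component count: 3
Remove (1,3): not a bridge. Count unchanged: 3.
  After removal, components: {0} {1,2,3,4} {5}
New component count: 3

Answer: 3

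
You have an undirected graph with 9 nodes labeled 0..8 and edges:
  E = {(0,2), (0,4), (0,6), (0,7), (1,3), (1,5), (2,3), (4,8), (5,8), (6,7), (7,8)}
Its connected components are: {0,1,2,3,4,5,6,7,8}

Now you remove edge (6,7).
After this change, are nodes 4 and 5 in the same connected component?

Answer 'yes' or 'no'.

Initial components: {0,1,2,3,4,5,6,7,8}
Removing edge (6,7): not a bridge — component count unchanged at 1.
New components: {0,1,2,3,4,5,6,7,8}
Are 4 and 5 in the same component? yes

Answer: yes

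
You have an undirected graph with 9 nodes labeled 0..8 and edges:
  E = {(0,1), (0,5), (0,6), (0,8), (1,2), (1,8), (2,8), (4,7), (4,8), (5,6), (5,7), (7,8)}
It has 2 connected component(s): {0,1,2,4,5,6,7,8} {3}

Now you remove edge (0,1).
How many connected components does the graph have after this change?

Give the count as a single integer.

Initial component count: 2
Remove (0,1): not a bridge. Count unchanged: 2.
  After removal, components: {0,1,2,4,5,6,7,8} {3}
New component count: 2

Answer: 2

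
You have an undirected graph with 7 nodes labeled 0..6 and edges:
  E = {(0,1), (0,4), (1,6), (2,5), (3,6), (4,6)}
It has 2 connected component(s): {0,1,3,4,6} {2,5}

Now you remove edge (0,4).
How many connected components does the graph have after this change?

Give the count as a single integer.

Answer: 2

Derivation:
Initial component count: 2
Remove (0,4): not a bridge. Count unchanged: 2.
  After removal, components: {0,1,3,4,6} {2,5}
New component count: 2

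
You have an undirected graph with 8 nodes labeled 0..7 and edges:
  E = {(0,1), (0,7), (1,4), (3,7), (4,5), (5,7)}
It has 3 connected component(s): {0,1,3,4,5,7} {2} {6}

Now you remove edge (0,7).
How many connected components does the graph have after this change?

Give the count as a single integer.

Answer: 3

Derivation:
Initial component count: 3
Remove (0,7): not a bridge. Count unchanged: 3.
  After removal, components: {0,1,3,4,5,7} {2} {6}
New component count: 3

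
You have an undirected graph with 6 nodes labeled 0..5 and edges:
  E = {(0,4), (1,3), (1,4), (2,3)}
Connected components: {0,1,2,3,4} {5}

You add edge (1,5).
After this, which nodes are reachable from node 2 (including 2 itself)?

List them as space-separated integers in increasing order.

Before: nodes reachable from 2: {0,1,2,3,4}
Adding (1,5): merges 2's component with another. Reachability grows.
After: nodes reachable from 2: {0,1,2,3,4,5}

Answer: 0 1 2 3 4 5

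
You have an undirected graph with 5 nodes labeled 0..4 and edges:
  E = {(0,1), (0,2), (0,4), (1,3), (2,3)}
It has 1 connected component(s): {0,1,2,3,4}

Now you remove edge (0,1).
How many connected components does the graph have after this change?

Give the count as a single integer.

Initial component count: 1
Remove (0,1): not a bridge. Count unchanged: 1.
  After removal, components: {0,1,2,3,4}
New component count: 1

Answer: 1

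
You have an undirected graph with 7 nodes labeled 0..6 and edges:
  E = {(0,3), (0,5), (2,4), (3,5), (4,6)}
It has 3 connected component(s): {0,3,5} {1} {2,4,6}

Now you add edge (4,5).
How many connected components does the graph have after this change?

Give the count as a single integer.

Answer: 2

Derivation:
Initial component count: 3
Add (4,5): merges two components. Count decreases: 3 -> 2.
New component count: 2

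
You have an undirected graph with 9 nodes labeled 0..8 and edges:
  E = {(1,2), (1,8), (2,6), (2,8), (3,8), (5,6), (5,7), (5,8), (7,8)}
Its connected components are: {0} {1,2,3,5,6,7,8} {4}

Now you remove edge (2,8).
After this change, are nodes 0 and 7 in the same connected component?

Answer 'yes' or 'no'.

Initial components: {0} {1,2,3,5,6,7,8} {4}
Removing edge (2,8): not a bridge — component count unchanged at 3.
New components: {0} {1,2,3,5,6,7,8} {4}
Are 0 and 7 in the same component? no

Answer: no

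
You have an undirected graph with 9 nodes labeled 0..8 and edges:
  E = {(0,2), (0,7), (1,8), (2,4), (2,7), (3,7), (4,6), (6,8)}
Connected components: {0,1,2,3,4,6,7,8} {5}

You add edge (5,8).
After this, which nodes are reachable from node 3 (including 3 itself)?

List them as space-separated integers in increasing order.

Before: nodes reachable from 3: {0,1,2,3,4,6,7,8}
Adding (5,8): merges 3's component with another. Reachability grows.
After: nodes reachable from 3: {0,1,2,3,4,5,6,7,8}

Answer: 0 1 2 3 4 5 6 7 8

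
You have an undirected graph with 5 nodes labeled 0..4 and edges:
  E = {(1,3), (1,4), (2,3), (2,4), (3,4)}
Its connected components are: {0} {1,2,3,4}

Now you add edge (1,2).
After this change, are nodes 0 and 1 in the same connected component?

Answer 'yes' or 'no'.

Initial components: {0} {1,2,3,4}
Adding edge (1,2): both already in same component {1,2,3,4}. No change.
New components: {0} {1,2,3,4}
Are 0 and 1 in the same component? no

Answer: no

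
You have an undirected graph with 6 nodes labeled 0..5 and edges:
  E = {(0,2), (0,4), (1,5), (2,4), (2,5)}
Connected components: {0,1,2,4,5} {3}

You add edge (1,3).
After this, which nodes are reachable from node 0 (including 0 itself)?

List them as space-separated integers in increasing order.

Before: nodes reachable from 0: {0,1,2,4,5}
Adding (1,3): merges 0's component with another. Reachability grows.
After: nodes reachable from 0: {0,1,2,3,4,5}

Answer: 0 1 2 3 4 5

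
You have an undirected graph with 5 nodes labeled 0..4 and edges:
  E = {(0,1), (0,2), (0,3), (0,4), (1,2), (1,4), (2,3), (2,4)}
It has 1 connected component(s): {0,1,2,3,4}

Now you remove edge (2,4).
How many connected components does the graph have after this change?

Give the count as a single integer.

Initial component count: 1
Remove (2,4): not a bridge. Count unchanged: 1.
  After removal, components: {0,1,2,3,4}
New component count: 1

Answer: 1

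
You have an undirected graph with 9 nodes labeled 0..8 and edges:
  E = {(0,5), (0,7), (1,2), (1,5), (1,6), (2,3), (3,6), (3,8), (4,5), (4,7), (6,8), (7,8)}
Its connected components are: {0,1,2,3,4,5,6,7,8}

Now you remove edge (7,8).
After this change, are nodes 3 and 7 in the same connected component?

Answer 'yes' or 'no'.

Answer: yes

Derivation:
Initial components: {0,1,2,3,4,5,6,7,8}
Removing edge (7,8): not a bridge — component count unchanged at 1.
New components: {0,1,2,3,4,5,6,7,8}
Are 3 and 7 in the same component? yes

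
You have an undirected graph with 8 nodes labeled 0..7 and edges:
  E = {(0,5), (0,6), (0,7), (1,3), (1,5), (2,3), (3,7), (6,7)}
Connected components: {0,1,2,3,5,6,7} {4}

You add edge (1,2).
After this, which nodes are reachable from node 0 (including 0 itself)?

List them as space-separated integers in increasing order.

Answer: 0 1 2 3 5 6 7

Derivation:
Before: nodes reachable from 0: {0,1,2,3,5,6,7}
Adding (1,2): both endpoints already in same component. Reachability from 0 unchanged.
After: nodes reachable from 0: {0,1,2,3,5,6,7}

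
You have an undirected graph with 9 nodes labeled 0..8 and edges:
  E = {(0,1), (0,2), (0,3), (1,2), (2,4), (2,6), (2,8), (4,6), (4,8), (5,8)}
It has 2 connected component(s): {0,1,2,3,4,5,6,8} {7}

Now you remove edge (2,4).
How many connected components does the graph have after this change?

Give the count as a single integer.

Answer: 2

Derivation:
Initial component count: 2
Remove (2,4): not a bridge. Count unchanged: 2.
  After removal, components: {0,1,2,3,4,5,6,8} {7}
New component count: 2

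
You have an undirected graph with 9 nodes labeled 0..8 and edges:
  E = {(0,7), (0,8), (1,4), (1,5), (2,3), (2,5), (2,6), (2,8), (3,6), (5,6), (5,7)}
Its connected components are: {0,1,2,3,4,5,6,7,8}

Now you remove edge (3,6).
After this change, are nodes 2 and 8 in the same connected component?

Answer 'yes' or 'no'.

Initial components: {0,1,2,3,4,5,6,7,8}
Removing edge (3,6): not a bridge — component count unchanged at 1.
New components: {0,1,2,3,4,5,6,7,8}
Are 2 and 8 in the same component? yes

Answer: yes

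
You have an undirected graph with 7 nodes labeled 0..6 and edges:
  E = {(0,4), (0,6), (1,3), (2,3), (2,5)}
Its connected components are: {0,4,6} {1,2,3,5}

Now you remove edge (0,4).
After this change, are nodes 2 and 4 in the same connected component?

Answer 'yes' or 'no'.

Answer: no

Derivation:
Initial components: {0,4,6} {1,2,3,5}
Removing edge (0,4): it was a bridge — component count 2 -> 3.
New components: {0,6} {1,2,3,5} {4}
Are 2 and 4 in the same component? no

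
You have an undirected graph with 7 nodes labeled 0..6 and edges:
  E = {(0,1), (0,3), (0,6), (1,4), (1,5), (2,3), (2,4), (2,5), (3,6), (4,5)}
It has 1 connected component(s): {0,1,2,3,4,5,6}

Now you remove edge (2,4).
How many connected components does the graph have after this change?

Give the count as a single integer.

Answer: 1

Derivation:
Initial component count: 1
Remove (2,4): not a bridge. Count unchanged: 1.
  After removal, components: {0,1,2,3,4,5,6}
New component count: 1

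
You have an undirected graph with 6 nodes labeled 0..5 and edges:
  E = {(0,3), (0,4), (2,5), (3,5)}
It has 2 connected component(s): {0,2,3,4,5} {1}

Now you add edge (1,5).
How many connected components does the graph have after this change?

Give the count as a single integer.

Answer: 1

Derivation:
Initial component count: 2
Add (1,5): merges two components. Count decreases: 2 -> 1.
New component count: 1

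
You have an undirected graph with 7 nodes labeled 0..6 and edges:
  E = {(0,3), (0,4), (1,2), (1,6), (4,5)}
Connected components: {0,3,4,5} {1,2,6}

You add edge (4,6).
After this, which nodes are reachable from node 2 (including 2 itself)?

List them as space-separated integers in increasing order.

Answer: 0 1 2 3 4 5 6

Derivation:
Before: nodes reachable from 2: {1,2,6}
Adding (4,6): merges 2's component with another. Reachability grows.
After: nodes reachable from 2: {0,1,2,3,4,5,6}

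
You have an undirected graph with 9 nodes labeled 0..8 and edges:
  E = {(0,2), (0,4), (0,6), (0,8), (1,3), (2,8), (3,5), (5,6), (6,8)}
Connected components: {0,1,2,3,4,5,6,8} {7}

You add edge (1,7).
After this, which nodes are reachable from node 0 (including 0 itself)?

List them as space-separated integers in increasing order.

Before: nodes reachable from 0: {0,1,2,3,4,5,6,8}
Adding (1,7): merges 0's component with another. Reachability grows.
After: nodes reachable from 0: {0,1,2,3,4,5,6,7,8}

Answer: 0 1 2 3 4 5 6 7 8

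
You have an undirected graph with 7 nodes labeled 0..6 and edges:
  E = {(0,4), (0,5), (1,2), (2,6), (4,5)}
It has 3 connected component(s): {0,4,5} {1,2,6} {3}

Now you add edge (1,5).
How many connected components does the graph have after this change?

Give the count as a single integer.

Answer: 2

Derivation:
Initial component count: 3
Add (1,5): merges two components. Count decreases: 3 -> 2.
New component count: 2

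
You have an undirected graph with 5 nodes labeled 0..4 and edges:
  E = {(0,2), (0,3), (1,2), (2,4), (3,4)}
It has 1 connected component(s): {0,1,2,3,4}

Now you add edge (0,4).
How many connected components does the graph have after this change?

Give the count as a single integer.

Answer: 1

Derivation:
Initial component count: 1
Add (0,4): endpoints already in same component. Count unchanged: 1.
New component count: 1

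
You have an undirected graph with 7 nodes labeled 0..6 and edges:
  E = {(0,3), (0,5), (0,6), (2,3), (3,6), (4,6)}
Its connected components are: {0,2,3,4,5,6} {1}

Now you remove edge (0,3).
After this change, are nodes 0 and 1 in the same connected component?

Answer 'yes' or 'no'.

Answer: no

Derivation:
Initial components: {0,2,3,4,5,6} {1}
Removing edge (0,3): not a bridge — component count unchanged at 2.
New components: {0,2,3,4,5,6} {1}
Are 0 and 1 in the same component? no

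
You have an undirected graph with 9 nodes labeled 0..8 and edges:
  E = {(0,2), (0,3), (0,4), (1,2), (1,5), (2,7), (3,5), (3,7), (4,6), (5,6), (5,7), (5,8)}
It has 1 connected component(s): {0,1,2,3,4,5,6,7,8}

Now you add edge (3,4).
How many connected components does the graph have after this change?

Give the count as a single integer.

Initial component count: 1
Add (3,4): endpoints already in same component. Count unchanged: 1.
New component count: 1

Answer: 1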